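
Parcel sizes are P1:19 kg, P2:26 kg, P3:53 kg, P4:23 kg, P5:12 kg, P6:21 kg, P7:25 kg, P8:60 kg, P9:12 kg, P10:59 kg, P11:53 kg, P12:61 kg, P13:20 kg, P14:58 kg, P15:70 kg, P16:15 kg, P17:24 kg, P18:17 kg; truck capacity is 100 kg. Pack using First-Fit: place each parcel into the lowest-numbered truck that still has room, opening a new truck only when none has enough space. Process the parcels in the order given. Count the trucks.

8 trucks

P1 (19 kg) → truck 1 (remaining 81 kg)
P2 (26 kg) → truck 1 (remaining 55 kg)
P3 (53 kg) → truck 1 (remaining 2 kg)
P4 (23 kg) → truck 2 (remaining 77 kg)
P5 (12 kg) → truck 2 (remaining 65 kg)
P6 (21 kg) → truck 2 (remaining 44 kg)
P7 (25 kg) → truck 2 (remaining 19 kg)
P8 (60 kg) → truck 3 (remaining 40 kg)
P9 (12 kg) → truck 2 (remaining 7 kg)
P10 (59 kg) → truck 4 (remaining 41 kg)
P11 (53 kg) → truck 5 (remaining 47 kg)
P12 (61 kg) → truck 6 (remaining 39 kg)
P13 (20 kg) → truck 3 (remaining 20 kg)
P14 (58 kg) → truck 7 (remaining 42 kg)
P15 (70 kg) → truck 8 (remaining 30 kg)
P16 (15 kg) → truck 3 (remaining 5 kg)
P17 (24 kg) → truck 4 (remaining 17 kg)
P18 (17 kg) → truck 4 (remaining 0 kg)
Final trucks: [19,26,53] [23,12,21,25,12] [60,20,15] [59,24,17] [53] [61] [58] [70].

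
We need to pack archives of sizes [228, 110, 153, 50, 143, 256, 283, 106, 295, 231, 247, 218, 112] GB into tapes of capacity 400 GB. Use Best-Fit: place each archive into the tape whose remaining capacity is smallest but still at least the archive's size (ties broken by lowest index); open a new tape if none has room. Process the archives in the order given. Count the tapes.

8

228 GB → tape 1 (remaining 172 GB)
110 GB → tape 1 (remaining 62 GB)
153 GB → tape 2 (remaining 247 GB)
50 GB → tape 1 (remaining 12 GB)
143 GB → tape 2 (remaining 104 GB)
256 GB → tape 3 (remaining 144 GB)
283 GB → tape 4 (remaining 117 GB)
106 GB → tape 4 (remaining 11 GB)
295 GB → tape 5 (remaining 105 GB)
231 GB → tape 6 (remaining 169 GB)
247 GB → tape 7 (remaining 153 GB)
218 GB → tape 8 (remaining 182 GB)
112 GB → tape 3 (remaining 32 GB)
Final tapes: [228,110,50] [153,143] [256,112] [283,106] [295] [231] [247] [218].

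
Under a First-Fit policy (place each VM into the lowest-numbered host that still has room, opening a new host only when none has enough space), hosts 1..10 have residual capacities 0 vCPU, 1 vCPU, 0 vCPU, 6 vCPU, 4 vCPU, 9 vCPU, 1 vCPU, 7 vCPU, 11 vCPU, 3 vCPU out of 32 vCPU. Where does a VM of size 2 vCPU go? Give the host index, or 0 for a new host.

Hosts with room: host 4 (6 vCPU), host 5 (4 vCPU), host 6 (9 vCPU), host 8 (7 vCPU), host 9 (11 vCPU), host 10 (3 vCPU).
The first with room is host 4.

4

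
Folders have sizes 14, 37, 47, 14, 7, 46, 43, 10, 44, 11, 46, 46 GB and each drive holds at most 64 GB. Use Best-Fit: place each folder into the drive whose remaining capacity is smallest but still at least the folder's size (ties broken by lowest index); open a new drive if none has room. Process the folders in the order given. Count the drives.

Put 14 GB in drive 1; 50 GB remain.
Put 37 GB in drive 1; 13 GB remain.
Put 47 GB in drive 2; 17 GB remain.
Put 14 GB in drive 2; 3 GB remain.
Put 7 GB in drive 1; 6 GB remain.
Put 46 GB in drive 3; 18 GB remain.
Put 43 GB in drive 4; 21 GB remain.
Put 10 GB in drive 3; 8 GB remain.
Put 44 GB in drive 5; 20 GB remain.
Put 11 GB in drive 5; 9 GB remain.
Put 46 GB in drive 6; 18 GB remain.
Put 46 GB in drive 7; 18 GB remain.

7 drives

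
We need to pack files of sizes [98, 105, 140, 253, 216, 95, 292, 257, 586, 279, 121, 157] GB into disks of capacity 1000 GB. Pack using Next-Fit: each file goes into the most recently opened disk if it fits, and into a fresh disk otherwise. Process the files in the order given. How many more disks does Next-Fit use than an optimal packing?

1

Next-Fit: [98,105,140,253,216,95] [292,257] [586,279,121] [157] → 4 disks.
Total size 2599 GB; any packing needs at least ⌈2599/1000⌉ = 3 disks.
An optimal packing achieves that bound: [586,292,121] [279,257,253,157] [216,140,105,98,95] → 3 disks.
Excess: 4 − 3 = 1.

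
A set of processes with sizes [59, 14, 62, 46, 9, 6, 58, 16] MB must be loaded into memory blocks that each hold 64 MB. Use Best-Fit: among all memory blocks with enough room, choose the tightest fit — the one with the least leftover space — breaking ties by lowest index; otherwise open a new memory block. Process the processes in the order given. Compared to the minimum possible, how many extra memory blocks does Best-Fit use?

0

Best-Fit: [59] [14,46] [62] [9,6,16] [58] → 5 memory blocks.
Total size 270 MB; any packing needs at least ⌈270/64⌉ = 5 memory blocks.
So 5 is already optimal.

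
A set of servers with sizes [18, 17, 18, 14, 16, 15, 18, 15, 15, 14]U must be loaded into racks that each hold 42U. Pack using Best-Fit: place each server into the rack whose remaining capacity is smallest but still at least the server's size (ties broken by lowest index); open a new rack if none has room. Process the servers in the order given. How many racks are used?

5 racks

Put 18U in rack 1; 24U remain.
Put 17U in rack 1; 7U remain.
Put 18U in rack 2; 24U remain.
Put 14U in rack 2; 10U remain.
Put 16U in rack 3; 26U remain.
Put 15U in rack 3; 11U remain.
Put 18U in rack 4; 24U remain.
Put 15U in rack 4; 9U remain.
Put 15U in rack 5; 27U remain.
Put 14U in rack 5; 13U remain.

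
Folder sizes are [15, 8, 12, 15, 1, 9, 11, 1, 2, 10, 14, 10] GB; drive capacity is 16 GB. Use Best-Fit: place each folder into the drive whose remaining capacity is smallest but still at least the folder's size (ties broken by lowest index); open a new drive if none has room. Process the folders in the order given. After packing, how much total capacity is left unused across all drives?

drive 1: place 15 GB, 1 GB left
drive 2: place 8 GB, 8 GB left
drive 3: place 12 GB, 4 GB left
drive 4: place 15 GB, 1 GB left
drive 1: place 1 GB, 0 GB left
drive 5: place 9 GB, 7 GB left
drive 6: place 11 GB, 5 GB left
drive 4: place 1 GB, 0 GB left
drive 3: place 2 GB, 2 GB left
drive 7: place 10 GB, 6 GB left
drive 8: place 14 GB, 2 GB left
drive 9: place 10 GB, 6 GB left
9 drives × 16 GB = 144 GB; used 108 GB; unused 36 GB.

36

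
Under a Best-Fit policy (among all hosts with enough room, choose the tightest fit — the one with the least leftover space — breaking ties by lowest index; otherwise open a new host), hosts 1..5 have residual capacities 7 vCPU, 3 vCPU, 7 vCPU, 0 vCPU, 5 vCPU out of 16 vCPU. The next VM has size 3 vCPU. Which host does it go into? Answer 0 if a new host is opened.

2

Hosts with room: host 1 (7 vCPU), host 2 (3 vCPU), host 3 (7 vCPU), host 5 (5 vCPU).
Tightest fit is host 2 with 3 vCPU free.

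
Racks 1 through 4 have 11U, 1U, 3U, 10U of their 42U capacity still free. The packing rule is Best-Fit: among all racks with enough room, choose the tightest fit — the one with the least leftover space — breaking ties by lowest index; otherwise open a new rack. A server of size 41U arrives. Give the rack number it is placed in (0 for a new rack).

No rack has ≥ 41U free, so a new rack is opened.

0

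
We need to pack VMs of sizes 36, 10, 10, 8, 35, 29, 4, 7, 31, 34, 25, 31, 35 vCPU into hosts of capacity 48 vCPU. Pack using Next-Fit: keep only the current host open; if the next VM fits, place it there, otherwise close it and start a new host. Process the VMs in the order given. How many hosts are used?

9

host 1: place 36 vCPU, 12 vCPU left
host 1: place 10 vCPU, 2 vCPU left
host 2: place 10 vCPU, 38 vCPU left
host 2: place 8 vCPU, 30 vCPU left
host 3: place 35 vCPU, 13 vCPU left
host 4: place 29 vCPU, 19 vCPU left
host 4: place 4 vCPU, 15 vCPU left
host 4: place 7 vCPU, 8 vCPU left
host 5: place 31 vCPU, 17 vCPU left
host 6: place 34 vCPU, 14 vCPU left
host 7: place 25 vCPU, 23 vCPU left
host 8: place 31 vCPU, 17 vCPU left
host 9: place 35 vCPU, 13 vCPU left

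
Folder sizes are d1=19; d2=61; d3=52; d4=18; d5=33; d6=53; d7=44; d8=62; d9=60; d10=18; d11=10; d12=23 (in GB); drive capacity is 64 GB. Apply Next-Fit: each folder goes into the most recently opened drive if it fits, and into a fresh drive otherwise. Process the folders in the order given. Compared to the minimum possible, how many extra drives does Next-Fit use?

1

Next-Fit: [19] [61] [52] [18,33] [53] [44] [62] [60] [18,10,23] → 9 drives.
Total size 453 GB; any packing needs at least ⌈453/64⌉ = 8 drives.
An optimal packing achieves that bound: [62] [61] [60] [53,10] [52] [44,19] [33,23] [18,18] → 8 drives.
Excess: 9 − 8 = 1.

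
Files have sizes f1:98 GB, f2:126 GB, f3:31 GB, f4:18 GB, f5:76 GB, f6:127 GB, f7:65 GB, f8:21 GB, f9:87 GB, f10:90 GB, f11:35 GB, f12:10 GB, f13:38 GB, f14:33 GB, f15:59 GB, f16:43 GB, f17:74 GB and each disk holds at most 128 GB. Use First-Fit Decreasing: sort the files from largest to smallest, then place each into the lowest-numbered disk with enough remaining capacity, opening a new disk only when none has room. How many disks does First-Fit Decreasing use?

Sorted descending: 127, 126, 98, 90, 87, 76, 74, 65, 59, 43, 38, 35, 33, 31, 21, 18, 10.
127 GB → disk 1 (remaining 1 GB)
126 GB → disk 2 (remaining 2 GB)
98 GB → disk 3 (remaining 30 GB)
90 GB → disk 4 (remaining 38 GB)
87 GB → disk 5 (remaining 41 GB)
76 GB → disk 6 (remaining 52 GB)
74 GB → disk 7 (remaining 54 GB)
65 GB → disk 8 (remaining 63 GB)
59 GB → disk 8 (remaining 4 GB)
43 GB → disk 6 (remaining 9 GB)
38 GB → disk 4 (remaining 0 GB)
35 GB → disk 5 (remaining 6 GB)
33 GB → disk 7 (remaining 21 GB)
31 GB → disk 9 (remaining 97 GB)
21 GB → disk 3 (remaining 9 GB)
18 GB → disk 7 (remaining 3 GB)
10 GB → disk 9 (remaining 87 GB)
Final disks: [127] [126] [98,21] [90,38] [87,35] [76,43] [74,33,18] [65,59] [31,10].

9 disks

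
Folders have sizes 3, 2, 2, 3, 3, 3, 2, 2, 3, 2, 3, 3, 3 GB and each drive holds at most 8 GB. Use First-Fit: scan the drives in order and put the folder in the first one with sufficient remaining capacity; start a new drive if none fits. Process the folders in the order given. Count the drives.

drive 1: place 3 GB, 5 GB left
drive 1: place 2 GB, 3 GB left
drive 1: place 2 GB, 1 GB left
drive 2: place 3 GB, 5 GB left
drive 2: place 3 GB, 2 GB left
drive 3: place 3 GB, 5 GB left
drive 2: place 2 GB, 0 GB left
drive 3: place 2 GB, 3 GB left
drive 3: place 3 GB, 0 GB left
drive 4: place 2 GB, 6 GB left
drive 4: place 3 GB, 3 GB left
drive 4: place 3 GB, 0 GB left
drive 5: place 3 GB, 5 GB left

5 drives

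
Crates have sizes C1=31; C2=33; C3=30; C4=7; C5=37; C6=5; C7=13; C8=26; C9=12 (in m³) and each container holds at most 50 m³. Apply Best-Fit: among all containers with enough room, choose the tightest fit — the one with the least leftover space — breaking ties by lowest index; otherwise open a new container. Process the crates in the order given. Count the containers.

5

Put C1 (31 m³) in container 1; 19 m³ remain.
Put C2 (33 m³) in container 2; 17 m³ remain.
Put C3 (30 m³) in container 3; 20 m³ remain.
Put C4 (7 m³) in container 2; 10 m³ remain.
Put C5 (37 m³) in container 4; 13 m³ remain.
Put C6 (5 m³) in container 2; 5 m³ remain.
Put C7 (13 m³) in container 4; 0 m³ remain.
Put C8 (26 m³) in container 5; 24 m³ remain.
Put C9 (12 m³) in container 1; 7 m³ remain.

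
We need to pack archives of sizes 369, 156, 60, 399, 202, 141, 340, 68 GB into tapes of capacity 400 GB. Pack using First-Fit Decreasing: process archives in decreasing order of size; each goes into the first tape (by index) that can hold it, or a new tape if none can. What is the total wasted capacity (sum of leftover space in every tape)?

265

Sorted descending: 399, 369, 340, 202, 156, 141, 68, 60.
Put 399 GB in tape 1; 1 GB remain.
Put 369 GB in tape 2; 31 GB remain.
Put 340 GB in tape 3; 60 GB remain.
Put 202 GB in tape 4; 198 GB remain.
Put 156 GB in tape 4; 42 GB remain.
Put 141 GB in tape 5; 259 GB remain.
Put 68 GB in tape 5; 191 GB remain.
Put 60 GB in tape 3; 0 GB remain.
5 tapes × 400 GB = 2000 GB; used 1735 GB; unused 265 GB.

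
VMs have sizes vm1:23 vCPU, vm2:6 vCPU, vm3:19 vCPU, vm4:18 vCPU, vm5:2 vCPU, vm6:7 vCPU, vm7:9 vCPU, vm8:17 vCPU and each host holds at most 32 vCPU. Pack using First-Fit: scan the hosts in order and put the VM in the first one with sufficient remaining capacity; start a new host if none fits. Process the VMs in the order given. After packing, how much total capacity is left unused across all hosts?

host 1: place vm1 (23 vCPU), 9 vCPU left
host 1: place vm2 (6 vCPU), 3 vCPU left
host 2: place vm3 (19 vCPU), 13 vCPU left
host 3: place vm4 (18 vCPU), 14 vCPU left
host 1: place vm5 (2 vCPU), 1 vCPU left
host 2: place vm6 (7 vCPU), 6 vCPU left
host 3: place vm7 (9 vCPU), 5 vCPU left
host 4: place vm8 (17 vCPU), 15 vCPU left
4 hosts × 32 vCPU = 128 vCPU; used 101 vCPU; unused 27 vCPU.

27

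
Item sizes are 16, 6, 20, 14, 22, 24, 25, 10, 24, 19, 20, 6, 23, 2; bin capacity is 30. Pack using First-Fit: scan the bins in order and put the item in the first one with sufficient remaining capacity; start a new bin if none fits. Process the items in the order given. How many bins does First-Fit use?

16 → bin 1 (remaining 14)
6 → bin 1 (remaining 8)
20 → bin 2 (remaining 10)
14 → bin 3 (remaining 16)
22 → bin 4 (remaining 8)
24 → bin 5 (remaining 6)
25 → bin 6 (remaining 5)
10 → bin 2 (remaining 0)
24 → bin 7 (remaining 6)
19 → bin 8 (remaining 11)
20 → bin 9 (remaining 10)
6 → bin 1 (remaining 2)
23 → bin 10 (remaining 7)
2 → bin 1 (remaining 0)
Final bins: [16,6,6,2] [20,10] [14] [22] [24] [25] [24] [19] [20] [23].

10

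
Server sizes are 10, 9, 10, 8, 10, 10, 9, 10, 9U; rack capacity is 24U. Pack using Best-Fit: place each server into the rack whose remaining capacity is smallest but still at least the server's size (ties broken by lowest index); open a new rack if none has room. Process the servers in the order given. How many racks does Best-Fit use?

10U → rack 1 (remaining 14U)
9U → rack 1 (remaining 5U)
10U → rack 2 (remaining 14U)
8U → rack 2 (remaining 6U)
10U → rack 3 (remaining 14U)
10U → rack 3 (remaining 4U)
9U → rack 4 (remaining 15U)
10U → rack 4 (remaining 5U)
9U → rack 5 (remaining 15U)
Final racks: [10,9] [10,8] [10,10] [9,10] [9].

5 racks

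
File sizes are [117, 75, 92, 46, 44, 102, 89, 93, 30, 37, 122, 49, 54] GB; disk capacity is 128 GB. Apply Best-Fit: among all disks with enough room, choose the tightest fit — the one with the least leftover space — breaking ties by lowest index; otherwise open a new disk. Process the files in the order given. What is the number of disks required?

117 GB → disk 1 (remaining 11 GB)
75 GB → disk 2 (remaining 53 GB)
92 GB → disk 3 (remaining 36 GB)
46 GB → disk 2 (remaining 7 GB)
44 GB → disk 4 (remaining 84 GB)
102 GB → disk 5 (remaining 26 GB)
89 GB → disk 6 (remaining 39 GB)
93 GB → disk 7 (remaining 35 GB)
30 GB → disk 7 (remaining 5 GB)
37 GB → disk 6 (remaining 2 GB)
122 GB → disk 8 (remaining 6 GB)
49 GB → disk 4 (remaining 35 GB)
54 GB → disk 9 (remaining 74 GB)
Final disks: [117] [75,46] [92] [44,49] [102] [89,37] [93,30] [122] [54].

9 disks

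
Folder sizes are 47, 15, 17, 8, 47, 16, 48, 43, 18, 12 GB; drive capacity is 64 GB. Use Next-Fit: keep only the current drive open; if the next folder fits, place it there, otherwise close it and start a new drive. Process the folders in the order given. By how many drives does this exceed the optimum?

1

Next-Fit: [47,15] [17,8] [47,16] [48] [43,18] [12] → 6 drives.
Total size 271 GB; any packing needs at least ⌈271/64⌉ = 5 drives.
An optimal packing achieves that bound: [48,16] [47,17] [47,15] [43,18] [12,8] → 5 drives.
Excess: 6 − 5 = 1.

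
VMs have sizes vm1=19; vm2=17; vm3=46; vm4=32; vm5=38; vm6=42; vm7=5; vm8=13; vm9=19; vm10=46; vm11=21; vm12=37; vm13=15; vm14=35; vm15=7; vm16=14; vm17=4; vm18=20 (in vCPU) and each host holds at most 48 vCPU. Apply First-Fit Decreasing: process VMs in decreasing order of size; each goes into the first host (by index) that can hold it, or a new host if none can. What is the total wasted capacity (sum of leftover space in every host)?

Sorted descending: 46, 46, 42, 38, 37, 35, 32, 21, 20, 19, 19, 17, 15, 14, 13, 7, 5, 4.
Put 46 vCPU in host 1; 2 vCPU remain.
Put 46 vCPU in host 2; 2 vCPU remain.
Put 42 vCPU in host 3; 6 vCPU remain.
Put 38 vCPU in host 4; 10 vCPU remain.
Put 37 vCPU in host 5; 11 vCPU remain.
Put 35 vCPU in host 6; 13 vCPU remain.
Put 32 vCPU in host 7; 16 vCPU remain.
Put 21 vCPU in host 8; 27 vCPU remain.
Put 20 vCPU in host 8; 7 vCPU remain.
Put 19 vCPU in host 9; 29 vCPU remain.
Put 19 vCPU in host 9; 10 vCPU remain.
Put 17 vCPU in host 10; 31 vCPU remain.
Put 15 vCPU in host 7; 1 vCPU remain.
Put 14 vCPU in host 10; 17 vCPU remain.
Put 13 vCPU in host 6; 0 vCPU remain.
Put 7 vCPU in host 4; 3 vCPU remain.
Put 5 vCPU in host 3; 1 vCPU remain.
Put 4 vCPU in host 5; 7 vCPU remain.
10 hosts × 48 vCPU = 480 vCPU; used 430 vCPU; unused 50 vCPU.

50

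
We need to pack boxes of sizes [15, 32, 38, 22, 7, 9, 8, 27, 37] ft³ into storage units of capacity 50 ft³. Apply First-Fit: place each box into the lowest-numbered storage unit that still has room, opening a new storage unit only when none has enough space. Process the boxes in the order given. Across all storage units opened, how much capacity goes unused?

55

Put 15 ft³ in storage unit 1; 35 ft³ remain.
Put 32 ft³ in storage unit 1; 3 ft³ remain.
Put 38 ft³ in storage unit 2; 12 ft³ remain.
Put 22 ft³ in storage unit 3; 28 ft³ remain.
Put 7 ft³ in storage unit 2; 5 ft³ remain.
Put 9 ft³ in storage unit 3; 19 ft³ remain.
Put 8 ft³ in storage unit 3; 11 ft³ remain.
Put 27 ft³ in storage unit 4; 23 ft³ remain.
Put 37 ft³ in storage unit 5; 13 ft³ remain.
5 storage units × 50 ft³ = 250 ft³; used 195 ft³; unused 55 ft³.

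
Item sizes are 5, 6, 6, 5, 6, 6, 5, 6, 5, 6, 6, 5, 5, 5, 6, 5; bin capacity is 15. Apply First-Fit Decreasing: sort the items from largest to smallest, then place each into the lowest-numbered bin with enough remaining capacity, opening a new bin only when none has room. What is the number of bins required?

7 bins

Sorted descending: 6, 6, 6, 6, 6, 6, 6, 6, 5, 5, 5, 5, 5, 5, 5, 5.
6 → bin 1 (remaining 9)
6 → bin 1 (remaining 3)
6 → bin 2 (remaining 9)
6 → bin 2 (remaining 3)
6 → bin 3 (remaining 9)
6 → bin 3 (remaining 3)
6 → bin 4 (remaining 9)
6 → bin 4 (remaining 3)
5 → bin 5 (remaining 10)
5 → bin 5 (remaining 5)
5 → bin 5 (remaining 0)
5 → bin 6 (remaining 10)
5 → bin 6 (remaining 5)
5 → bin 6 (remaining 0)
5 → bin 7 (remaining 10)
5 → bin 7 (remaining 5)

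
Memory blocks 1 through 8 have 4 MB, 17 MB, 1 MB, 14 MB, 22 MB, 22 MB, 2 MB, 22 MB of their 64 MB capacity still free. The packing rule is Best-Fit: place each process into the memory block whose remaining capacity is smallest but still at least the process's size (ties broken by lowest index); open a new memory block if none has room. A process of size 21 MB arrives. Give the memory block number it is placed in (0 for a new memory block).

Memory blocks with room: memory block 5 (22 MB), memory block 6 (22 MB), memory block 8 (22 MB).
Tightest fit is memory block 5 with 22 MB free.

5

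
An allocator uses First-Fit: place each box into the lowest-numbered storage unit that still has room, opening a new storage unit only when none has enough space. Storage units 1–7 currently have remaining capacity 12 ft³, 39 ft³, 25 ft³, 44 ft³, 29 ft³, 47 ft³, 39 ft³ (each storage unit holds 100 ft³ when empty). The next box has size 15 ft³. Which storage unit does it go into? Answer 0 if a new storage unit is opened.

2

Storage units with room: storage unit 2 (39 ft³), storage unit 3 (25 ft³), storage unit 4 (44 ft³), storage unit 5 (29 ft³), storage unit 6 (47 ft³), storage unit 7 (39 ft³).
The first with room is storage unit 2.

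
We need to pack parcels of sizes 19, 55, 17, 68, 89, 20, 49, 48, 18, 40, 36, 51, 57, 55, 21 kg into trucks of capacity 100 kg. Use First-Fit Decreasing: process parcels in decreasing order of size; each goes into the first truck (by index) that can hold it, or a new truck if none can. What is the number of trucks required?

7

Sorted descending: 89, 68, 57, 55, 55, 51, 49, 48, 40, 36, 21, 20, 19, 18, 17.
89 kg → truck 1 (remaining 11 kg)
68 kg → truck 2 (remaining 32 kg)
57 kg → truck 3 (remaining 43 kg)
55 kg → truck 4 (remaining 45 kg)
55 kg → truck 5 (remaining 45 kg)
51 kg → truck 6 (remaining 49 kg)
49 kg → truck 6 (remaining 0 kg)
48 kg → truck 7 (remaining 52 kg)
40 kg → truck 3 (remaining 3 kg)
36 kg → truck 4 (remaining 9 kg)
21 kg → truck 2 (remaining 11 kg)
20 kg → truck 5 (remaining 25 kg)
19 kg → truck 5 (remaining 6 kg)
18 kg → truck 7 (remaining 34 kg)
17 kg → truck 7 (remaining 17 kg)
Final trucks: [89] [68,21] [57,40] [55,36] [55,20,19] [51,49] [48,18,17].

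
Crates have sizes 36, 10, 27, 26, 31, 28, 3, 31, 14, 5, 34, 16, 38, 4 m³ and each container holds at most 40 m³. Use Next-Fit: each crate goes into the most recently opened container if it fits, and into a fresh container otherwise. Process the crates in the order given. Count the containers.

Put 36 m³ in container 1; 4 m³ remain.
Put 10 m³ in container 2; 30 m³ remain.
Put 27 m³ in container 2; 3 m³ remain.
Put 26 m³ in container 3; 14 m³ remain.
Put 31 m³ in container 4; 9 m³ remain.
Put 28 m³ in container 5; 12 m³ remain.
Put 3 m³ in container 5; 9 m³ remain.
Put 31 m³ in container 6; 9 m³ remain.
Put 14 m³ in container 7; 26 m³ remain.
Put 5 m³ in container 7; 21 m³ remain.
Put 34 m³ in container 8; 6 m³ remain.
Put 16 m³ in container 9; 24 m³ remain.
Put 38 m³ in container 10; 2 m³ remain.
Put 4 m³ in container 11; 36 m³ remain.
Final containers: [36] [10,27] [26] [31] [28,3] [31] [14,5] [34] [16] [38] [4].

11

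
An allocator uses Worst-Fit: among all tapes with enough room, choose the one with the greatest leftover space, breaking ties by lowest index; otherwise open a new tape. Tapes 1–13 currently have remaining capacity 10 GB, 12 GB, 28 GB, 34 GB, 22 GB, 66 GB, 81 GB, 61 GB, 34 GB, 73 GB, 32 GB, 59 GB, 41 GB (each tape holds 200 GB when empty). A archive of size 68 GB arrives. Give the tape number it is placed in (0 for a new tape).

Tapes with room: tape 7 (81 GB), tape 10 (73 GB).
Most room is tape 7 with 81 GB free.

7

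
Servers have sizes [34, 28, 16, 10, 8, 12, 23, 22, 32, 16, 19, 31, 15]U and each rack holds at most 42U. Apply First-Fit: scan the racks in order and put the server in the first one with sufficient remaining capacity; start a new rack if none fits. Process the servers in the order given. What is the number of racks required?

8

rack 1: place 34U, 8U left
rack 2: place 28U, 14U left
rack 3: place 16U, 26U left
rack 2: place 10U, 4U left
rack 1: place 8U, 0U left
rack 3: place 12U, 14U left
rack 4: place 23U, 19U left
rack 5: place 22U, 20U left
rack 6: place 32U, 10U left
rack 4: place 16U, 3U left
rack 5: place 19U, 1U left
rack 7: place 31U, 11U left
rack 8: place 15U, 27U left
Final racks: [34,8] [28,10] [16,12] [23,16] [22,19] [32] [31] [15].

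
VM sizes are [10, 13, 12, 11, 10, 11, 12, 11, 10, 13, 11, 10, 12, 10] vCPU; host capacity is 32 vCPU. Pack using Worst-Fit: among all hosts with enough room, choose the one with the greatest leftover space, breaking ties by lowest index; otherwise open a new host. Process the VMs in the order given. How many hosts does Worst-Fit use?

host 1: place 10 vCPU, 22 vCPU left
host 1: place 13 vCPU, 9 vCPU left
host 2: place 12 vCPU, 20 vCPU left
host 2: place 11 vCPU, 9 vCPU left
host 3: place 10 vCPU, 22 vCPU left
host 3: place 11 vCPU, 11 vCPU left
host 4: place 12 vCPU, 20 vCPU left
host 4: place 11 vCPU, 9 vCPU left
host 3: place 10 vCPU, 1 vCPU left
host 5: place 13 vCPU, 19 vCPU left
host 5: place 11 vCPU, 8 vCPU left
host 6: place 10 vCPU, 22 vCPU left
host 6: place 12 vCPU, 10 vCPU left
host 6: place 10 vCPU, 0 vCPU left

6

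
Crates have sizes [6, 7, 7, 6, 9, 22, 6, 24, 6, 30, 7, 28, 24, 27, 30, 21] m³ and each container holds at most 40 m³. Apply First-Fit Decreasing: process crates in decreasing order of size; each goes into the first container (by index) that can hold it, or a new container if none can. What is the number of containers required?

Sorted descending: 30, 30, 28, 27, 24, 24, 22, 21, 9, 7, 7, 7, 6, 6, 6, 6.
container 1: place 30 m³, 10 m³ left
container 2: place 30 m³, 10 m³ left
container 3: place 28 m³, 12 m³ left
container 4: place 27 m³, 13 m³ left
container 5: place 24 m³, 16 m³ left
container 6: place 24 m³, 16 m³ left
container 7: place 22 m³, 18 m³ left
container 8: place 21 m³, 19 m³ left
container 1: place 9 m³, 1 m³ left
container 2: place 7 m³, 3 m³ left
container 3: place 7 m³, 5 m³ left
container 4: place 7 m³, 6 m³ left
container 4: place 6 m³, 0 m³ left
container 5: place 6 m³, 10 m³ left
container 5: place 6 m³, 4 m³ left
container 6: place 6 m³, 10 m³ left
Final containers: [30,9] [30,7] [28,7] [27,7,6] [24,6,6] [24,6] [22] [21].

8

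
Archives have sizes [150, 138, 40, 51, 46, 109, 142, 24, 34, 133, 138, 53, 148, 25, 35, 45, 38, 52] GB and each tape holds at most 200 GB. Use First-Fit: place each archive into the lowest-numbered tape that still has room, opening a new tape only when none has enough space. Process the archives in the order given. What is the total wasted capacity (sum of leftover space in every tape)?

199

tape 1: place 150 GB, 50 GB left
tape 2: place 138 GB, 62 GB left
tape 1: place 40 GB, 10 GB left
tape 2: place 51 GB, 11 GB left
tape 3: place 46 GB, 154 GB left
tape 3: place 109 GB, 45 GB left
tape 4: place 142 GB, 58 GB left
tape 3: place 24 GB, 21 GB left
tape 4: place 34 GB, 24 GB left
tape 5: place 133 GB, 67 GB left
tape 6: place 138 GB, 62 GB left
tape 5: place 53 GB, 14 GB left
tape 7: place 148 GB, 52 GB left
tape 6: place 25 GB, 37 GB left
tape 6: place 35 GB, 2 GB left
tape 7: place 45 GB, 7 GB left
tape 8: place 38 GB, 162 GB left
tape 8: place 52 GB, 110 GB left
8 tapes × 200 GB = 1600 GB; used 1401 GB; unused 199 GB.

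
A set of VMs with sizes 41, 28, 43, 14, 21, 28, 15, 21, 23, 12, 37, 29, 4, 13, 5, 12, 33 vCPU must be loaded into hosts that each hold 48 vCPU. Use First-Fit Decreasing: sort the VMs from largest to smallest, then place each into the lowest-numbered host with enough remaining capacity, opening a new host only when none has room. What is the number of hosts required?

Sorted descending: 43, 41, 37, 33, 29, 28, 28, 23, 21, 21, 15, 14, 13, 12, 12, 5, 4.
43 vCPU → host 1 (remaining 5 vCPU)
41 vCPU → host 2 (remaining 7 vCPU)
37 vCPU → host 3 (remaining 11 vCPU)
33 vCPU → host 4 (remaining 15 vCPU)
29 vCPU → host 5 (remaining 19 vCPU)
28 vCPU → host 6 (remaining 20 vCPU)
28 vCPU → host 7 (remaining 20 vCPU)
23 vCPU → host 8 (remaining 25 vCPU)
21 vCPU → host 8 (remaining 4 vCPU)
21 vCPU → host 9 (remaining 27 vCPU)
15 vCPU → host 4 (remaining 0 vCPU)
14 vCPU → host 5 (remaining 5 vCPU)
13 vCPU → host 6 (remaining 7 vCPU)
12 vCPU → host 7 (remaining 8 vCPU)
12 vCPU → host 9 (remaining 15 vCPU)
5 vCPU → host 1 (remaining 0 vCPU)
4 vCPU → host 2 (remaining 3 vCPU)

9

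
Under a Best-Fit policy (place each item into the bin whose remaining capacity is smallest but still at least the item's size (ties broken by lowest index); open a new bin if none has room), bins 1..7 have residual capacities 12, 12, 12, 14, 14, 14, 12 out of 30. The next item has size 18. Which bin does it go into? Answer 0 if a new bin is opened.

No bin has ≥ 18 free, so a new bin is opened.

0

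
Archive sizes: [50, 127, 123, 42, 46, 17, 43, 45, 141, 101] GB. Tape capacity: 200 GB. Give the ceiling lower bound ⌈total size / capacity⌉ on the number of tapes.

Total size = 50 + 127 + 123 + 42 + 46 + 17 + 43 + 45 + 141 + 101 = 735 GB.
⌈735 / 200⌉ = 4.

4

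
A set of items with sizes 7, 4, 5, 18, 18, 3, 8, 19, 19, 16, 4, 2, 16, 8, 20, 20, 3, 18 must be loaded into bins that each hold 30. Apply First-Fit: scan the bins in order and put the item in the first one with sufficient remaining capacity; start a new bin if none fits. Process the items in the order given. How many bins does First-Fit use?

bin 1: place 7, 23 left
bin 1: place 4, 19 left
bin 1: place 5, 14 left
bin 2: place 18, 12 left
bin 3: place 18, 12 left
bin 1: place 3, 11 left
bin 1: place 8, 3 left
bin 4: place 19, 11 left
bin 5: place 19, 11 left
bin 6: place 16, 14 left
bin 2: place 4, 8 left
bin 1: place 2, 1 left
bin 7: place 16, 14 left
bin 2: place 8, 0 left
bin 8: place 20, 10 left
bin 9: place 20, 10 left
bin 3: place 3, 9 left
bin 10: place 18, 12 left
Final bins: [7,4,5,3,8,2] [18,4,8] [18,3] [19] [19] [16] [16] [20] [20] [18].

10 bins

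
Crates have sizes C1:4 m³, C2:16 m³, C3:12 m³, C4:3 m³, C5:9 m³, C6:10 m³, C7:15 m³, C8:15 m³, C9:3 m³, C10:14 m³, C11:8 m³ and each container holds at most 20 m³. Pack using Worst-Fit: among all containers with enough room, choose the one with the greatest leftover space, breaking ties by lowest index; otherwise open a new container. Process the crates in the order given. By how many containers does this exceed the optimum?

Worst-Fit: [4,16] [12,3,3] [9,10] [15] [15] [14] [8] → 7 containers.
Total size 109 m³; any packing needs at least ⌈109/20⌉ = 6 containers.
An optimal packing achieves that bound: [16,4] [15,3] [15,3] [14] [12,8] [10,9] → 6 containers.
Excess: 7 − 6 = 1.

1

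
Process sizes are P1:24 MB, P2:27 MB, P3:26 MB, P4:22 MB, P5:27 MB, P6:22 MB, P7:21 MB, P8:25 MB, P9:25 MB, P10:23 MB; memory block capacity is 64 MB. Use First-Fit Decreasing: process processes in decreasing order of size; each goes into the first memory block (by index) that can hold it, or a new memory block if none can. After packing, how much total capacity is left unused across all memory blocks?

78

Sorted descending: 27, 27, 26, 25, 25, 24, 23, 22, 22, 21.
Put 27 MB in memory block 1; 37 MB remain.
Put 27 MB in memory block 1; 10 MB remain.
Put 26 MB in memory block 2; 38 MB remain.
Put 25 MB in memory block 2; 13 MB remain.
Put 25 MB in memory block 3; 39 MB remain.
Put 24 MB in memory block 3; 15 MB remain.
Put 23 MB in memory block 4; 41 MB remain.
Put 22 MB in memory block 4; 19 MB remain.
Put 22 MB in memory block 5; 42 MB remain.
Put 21 MB in memory block 5; 21 MB remain.
5 memory blocks × 64 MB = 320 MB; used 242 MB; unused 78 MB.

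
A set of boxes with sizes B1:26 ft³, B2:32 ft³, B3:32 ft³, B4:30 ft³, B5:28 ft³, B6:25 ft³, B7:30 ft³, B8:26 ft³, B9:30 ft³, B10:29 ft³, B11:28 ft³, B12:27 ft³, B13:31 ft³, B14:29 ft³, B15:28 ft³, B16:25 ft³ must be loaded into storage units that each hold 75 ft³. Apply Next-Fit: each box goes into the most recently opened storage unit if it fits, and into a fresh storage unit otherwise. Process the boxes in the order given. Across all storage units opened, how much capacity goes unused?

144

storage unit 1: place B1 (26 ft³), 49 ft³ left
storage unit 1: place B2 (32 ft³), 17 ft³ left
storage unit 2: place B3 (32 ft³), 43 ft³ left
storage unit 2: place B4 (30 ft³), 13 ft³ left
storage unit 3: place B5 (28 ft³), 47 ft³ left
storage unit 3: place B6 (25 ft³), 22 ft³ left
storage unit 4: place B7 (30 ft³), 45 ft³ left
storage unit 4: place B8 (26 ft³), 19 ft³ left
storage unit 5: place B9 (30 ft³), 45 ft³ left
storage unit 5: place B10 (29 ft³), 16 ft³ left
storage unit 6: place B11 (28 ft³), 47 ft³ left
storage unit 6: place B12 (27 ft³), 20 ft³ left
storage unit 7: place B13 (31 ft³), 44 ft³ left
storage unit 7: place B14 (29 ft³), 15 ft³ left
storage unit 8: place B15 (28 ft³), 47 ft³ left
storage unit 8: place B16 (25 ft³), 22 ft³ left
8 storage units × 75 ft³ = 600 ft³; used 456 ft³; unused 144 ft³.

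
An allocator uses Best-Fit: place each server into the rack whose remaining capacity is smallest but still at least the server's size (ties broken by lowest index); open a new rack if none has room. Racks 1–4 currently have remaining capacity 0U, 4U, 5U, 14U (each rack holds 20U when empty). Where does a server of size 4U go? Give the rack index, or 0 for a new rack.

Racks with room: rack 2 (4U), rack 3 (5U), rack 4 (14U).
Tightest fit is rack 2 with 4U free.

2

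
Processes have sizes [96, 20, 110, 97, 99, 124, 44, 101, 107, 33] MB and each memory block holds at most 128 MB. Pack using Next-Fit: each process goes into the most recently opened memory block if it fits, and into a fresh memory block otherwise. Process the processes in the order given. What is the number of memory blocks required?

Put 96 MB in memory block 1; 32 MB remain.
Put 20 MB in memory block 1; 12 MB remain.
Put 110 MB in memory block 2; 18 MB remain.
Put 97 MB in memory block 3; 31 MB remain.
Put 99 MB in memory block 4; 29 MB remain.
Put 124 MB in memory block 5; 4 MB remain.
Put 44 MB in memory block 6; 84 MB remain.
Put 101 MB in memory block 7; 27 MB remain.
Put 107 MB in memory block 8; 21 MB remain.
Put 33 MB in memory block 9; 95 MB remain.
Final memory blocks: [96,20] [110] [97] [99] [124] [44] [101] [107] [33].

9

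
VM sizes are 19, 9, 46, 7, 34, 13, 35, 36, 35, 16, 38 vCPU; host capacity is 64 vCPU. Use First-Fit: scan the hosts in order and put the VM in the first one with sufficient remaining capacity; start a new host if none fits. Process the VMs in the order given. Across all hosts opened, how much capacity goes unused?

Put 19 vCPU in host 1; 45 vCPU remain.
Put 9 vCPU in host 1; 36 vCPU remain.
Put 46 vCPU in host 2; 18 vCPU remain.
Put 7 vCPU in host 1; 29 vCPU remain.
Put 34 vCPU in host 3; 30 vCPU remain.
Put 13 vCPU in host 1; 16 vCPU remain.
Put 35 vCPU in host 4; 29 vCPU remain.
Put 36 vCPU in host 5; 28 vCPU remain.
Put 35 vCPU in host 6; 29 vCPU remain.
Put 16 vCPU in host 1; 0 vCPU remain.
Put 38 vCPU in host 7; 26 vCPU remain.
7 hosts × 64 vCPU = 448 vCPU; used 288 vCPU; unused 160 vCPU.

160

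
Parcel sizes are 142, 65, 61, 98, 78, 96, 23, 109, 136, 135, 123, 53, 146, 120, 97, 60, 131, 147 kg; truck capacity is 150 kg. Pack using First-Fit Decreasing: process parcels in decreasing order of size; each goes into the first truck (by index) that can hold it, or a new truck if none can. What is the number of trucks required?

Sorted descending: 147, 146, 142, 136, 135, 131, 123, 120, 109, 98, 97, 96, 78, 65, 61, 60, 53, 23.
Put 147 kg in truck 1; 3 kg remain.
Put 146 kg in truck 2; 4 kg remain.
Put 142 kg in truck 3; 8 kg remain.
Put 136 kg in truck 4; 14 kg remain.
Put 135 kg in truck 5; 15 kg remain.
Put 131 kg in truck 6; 19 kg remain.
Put 123 kg in truck 7; 27 kg remain.
Put 120 kg in truck 8; 30 kg remain.
Put 109 kg in truck 9; 41 kg remain.
Put 98 kg in truck 10; 52 kg remain.
Put 97 kg in truck 11; 53 kg remain.
Put 96 kg in truck 12; 54 kg remain.
Put 78 kg in truck 13; 72 kg remain.
Put 65 kg in truck 13; 7 kg remain.
Put 61 kg in truck 14; 89 kg remain.
Put 60 kg in truck 14; 29 kg remain.
Put 53 kg in truck 11; 0 kg remain.
Put 23 kg in truck 7; 4 kg remain.
Final trucks: [147] [146] [142] [136] [135] [131] [123,23] [120] [109] [98] [97,53] [96] [78,65] [61,60].

14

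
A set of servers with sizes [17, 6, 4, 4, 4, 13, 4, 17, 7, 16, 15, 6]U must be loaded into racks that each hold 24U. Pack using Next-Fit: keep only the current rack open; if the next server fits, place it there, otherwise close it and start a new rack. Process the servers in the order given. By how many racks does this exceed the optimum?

1

Next-Fit: [17,6] [4,4,4] [13,4] [17,7] [16] [15,6] → 6 racks.
Total size 113U; any packing needs at least ⌈113/24⌉ = 5 racks.
An optimal packing achieves that bound: [17,7] [17,6] [16,6] [15,4,4] [13,4,4] → 5 racks.
Excess: 6 − 5 = 1.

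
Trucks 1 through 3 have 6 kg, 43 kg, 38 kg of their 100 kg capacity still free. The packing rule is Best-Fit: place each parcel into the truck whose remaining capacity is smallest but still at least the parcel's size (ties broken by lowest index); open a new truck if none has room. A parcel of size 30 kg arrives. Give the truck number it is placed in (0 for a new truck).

3

Trucks with room: truck 2 (43 kg), truck 3 (38 kg).
Tightest fit is truck 3 with 38 kg free.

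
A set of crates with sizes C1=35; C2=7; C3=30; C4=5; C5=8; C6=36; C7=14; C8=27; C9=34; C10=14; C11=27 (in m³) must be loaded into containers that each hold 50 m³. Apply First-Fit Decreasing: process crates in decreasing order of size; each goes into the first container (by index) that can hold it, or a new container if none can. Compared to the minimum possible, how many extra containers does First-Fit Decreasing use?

First-Fit Decreasing: [36,14] [35,14] [34,8,7] [30,5] [27] [27] → 6 containers.
6 crates exceed 25 m³ (half the capacity), and no two of those can share a container, so at least 6 containers are needed.
So 6 is already optimal.

0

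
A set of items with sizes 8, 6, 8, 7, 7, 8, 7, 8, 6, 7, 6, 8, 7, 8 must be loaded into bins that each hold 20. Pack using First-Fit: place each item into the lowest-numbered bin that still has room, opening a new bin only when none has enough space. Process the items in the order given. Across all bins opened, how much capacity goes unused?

bin 1: place 8, 12 left
bin 1: place 6, 6 left
bin 2: place 8, 12 left
bin 2: place 7, 5 left
bin 3: place 7, 13 left
bin 3: place 8, 5 left
bin 4: place 7, 13 left
bin 4: place 8, 5 left
bin 1: place 6, 0 left
bin 5: place 7, 13 left
bin 5: place 6, 7 left
bin 6: place 8, 12 left
bin 5: place 7, 0 left
bin 6: place 8, 4 left
6 bins × 20 = 120; used 101; unused 19.

19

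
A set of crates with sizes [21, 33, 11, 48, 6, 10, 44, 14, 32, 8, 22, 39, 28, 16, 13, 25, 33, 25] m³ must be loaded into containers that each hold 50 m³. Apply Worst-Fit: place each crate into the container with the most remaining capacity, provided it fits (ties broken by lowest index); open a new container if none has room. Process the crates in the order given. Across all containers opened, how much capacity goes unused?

21 m³ → container 1 (remaining 29 m³)
33 m³ → container 2 (remaining 17 m³)
11 m³ → container 1 (remaining 18 m³)
48 m³ → container 3 (remaining 2 m³)
6 m³ → container 1 (remaining 12 m³)
10 m³ → container 2 (remaining 7 m³)
44 m³ → container 4 (remaining 6 m³)
14 m³ → container 5 (remaining 36 m³)
32 m³ → container 5 (remaining 4 m³)
8 m³ → container 1 (remaining 4 m³)
22 m³ → container 6 (remaining 28 m³)
39 m³ → container 7 (remaining 11 m³)
28 m³ → container 6 (remaining 0 m³)
16 m³ → container 8 (remaining 34 m³)
13 m³ → container 8 (remaining 21 m³)
25 m³ → container 9 (remaining 25 m³)
33 m³ → container 10 (remaining 17 m³)
25 m³ → container 9 (remaining 0 m³)
10 containers × 50 m³ = 500 m³; used 428 m³; unused 72 m³.

72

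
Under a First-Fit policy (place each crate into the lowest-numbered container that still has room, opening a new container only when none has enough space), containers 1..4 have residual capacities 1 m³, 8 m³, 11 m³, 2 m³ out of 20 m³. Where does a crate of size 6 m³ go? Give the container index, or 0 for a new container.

2

Containers with room: container 2 (8 m³), container 3 (11 m³).
The first with room is container 2.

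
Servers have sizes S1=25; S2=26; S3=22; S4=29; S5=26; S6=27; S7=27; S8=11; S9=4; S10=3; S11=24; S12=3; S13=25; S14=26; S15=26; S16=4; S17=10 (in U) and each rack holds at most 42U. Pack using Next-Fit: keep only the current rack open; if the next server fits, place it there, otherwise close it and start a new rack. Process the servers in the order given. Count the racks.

11

Put S1 (25U) in rack 1; 17U remain.
Put S2 (26U) in rack 2; 16U remain.
Put S3 (22U) in rack 3; 20U remain.
Put S4 (29U) in rack 4; 13U remain.
Put S5 (26U) in rack 5; 16U remain.
Put S6 (27U) in rack 6; 15U remain.
Put S7 (27U) in rack 7; 15U remain.
Put S8 (11U) in rack 7; 4U remain.
Put S9 (4U) in rack 7; 0U remain.
Put S10 (3U) in rack 8; 39U remain.
Put S11 (24U) in rack 8; 15U remain.
Put S12 (3U) in rack 8; 12U remain.
Put S13 (25U) in rack 9; 17U remain.
Put S14 (26U) in rack 10; 16U remain.
Put S15 (26U) in rack 11; 16U remain.
Put S16 (4U) in rack 11; 12U remain.
Put S17 (10U) in rack 11; 2U remain.
Final racks: [25] [26] [22] [29] [26] [27] [27,11,4] [3,24,3] [25] [26] [26,4,10].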